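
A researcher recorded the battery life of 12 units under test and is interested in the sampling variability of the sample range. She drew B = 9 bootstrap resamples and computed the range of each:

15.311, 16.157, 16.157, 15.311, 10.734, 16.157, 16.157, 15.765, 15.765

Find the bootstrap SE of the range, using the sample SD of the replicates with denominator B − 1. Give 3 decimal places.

Bootstrap SE is the standard deviation of the 9 replicate ranges.
Mean of replicates: (15.311 + 16.157 + 16.157 + 15.311 + 10.734 + 16.157 + 16.157 + 15.765 + 15.765) / 9 = 137.5140 / 9 = 15.2793
Sum of squared deviations: (+0.0317)² + (+0.8777)² + (+0.8777)² + (+0.0317)² + (−4.5453)² + (+0.8777)² + (+0.8777)² + (+0.4857)² + (+0.4857)² = 24.2150
Variance = 24.2150 / 8 = 3.0269
SE* = √3.0269

SE* = 1.740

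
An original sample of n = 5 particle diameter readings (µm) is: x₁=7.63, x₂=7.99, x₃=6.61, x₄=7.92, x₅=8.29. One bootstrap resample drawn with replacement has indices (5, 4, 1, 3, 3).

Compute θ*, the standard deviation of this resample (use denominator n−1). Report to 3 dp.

θ* = 0.769

Resample values: 8.29, 7.92, 7.63, 6.61, 6.61.
Mean = 7.4120; sum of squared deviations = 2.3629
s² = 2.3629 / 4 = 0.5907
s = √0.5907 = 0.769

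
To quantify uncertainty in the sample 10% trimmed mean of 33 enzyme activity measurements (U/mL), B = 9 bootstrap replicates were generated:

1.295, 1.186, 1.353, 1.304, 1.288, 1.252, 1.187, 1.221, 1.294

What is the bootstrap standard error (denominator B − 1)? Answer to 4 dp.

SE* = 0.0570

Bootstrap SE is the standard deviation of the 9 replicate 10% trimmed means.
Mean of replicates: (1.295 + 1.186 + 1.353 + 1.304 + 1.288 + 1.252 + 1.187 + 1.221 + 1.294) / 9 = 11.38000 / 9 = 1.26444
Sum of squared deviations: (+0.03056)² + (−0.07844)² + (+0.08856)² + (+0.03956)² + (+0.02356)² + (−0.01244)² + (−0.07744)² + (−0.04344)² + (+0.02956)² = 0.02596
Variance = 0.02596 / 8 = 0.00325
SE* = √0.00325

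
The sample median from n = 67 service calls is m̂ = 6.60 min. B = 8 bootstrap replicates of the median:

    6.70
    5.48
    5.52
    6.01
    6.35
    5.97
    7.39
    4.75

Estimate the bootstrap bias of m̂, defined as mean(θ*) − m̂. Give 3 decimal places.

mean(θ*) = (6.70 + 5.48 + 5.52 + 6.01 + 6.35 + 5.97 + 7.39 + 4.75) / 8 = 6.0213
bias = 6.0213 − 6.60

bias = −0.579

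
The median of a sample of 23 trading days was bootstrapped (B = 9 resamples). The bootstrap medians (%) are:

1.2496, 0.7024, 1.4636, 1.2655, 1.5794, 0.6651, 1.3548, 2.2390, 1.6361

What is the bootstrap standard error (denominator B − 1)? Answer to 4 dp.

Bootstrap SE is the standard deviation of the 9 replicate medians.
Mean of replicates: (1.2496 + 0.7024 + 1.4636 + 1.2655 + 1.5794 + 0.6651 + 1.3548 + 2.2390 + 1.6361) / 9 = 12.15550 / 9 = 1.35061
Sum of squared deviations: (−0.10101)² + (−0.64821)² + (+0.11299)² + (−0.08511)² + (+0.22879)² + (−0.68551)² + (+0.00419)² + (+0.88839)² + (+0.28549)² = 1.84342
Variance = 1.84342 / 8 = 0.23043
SE* = √0.23043

SE* = 0.4800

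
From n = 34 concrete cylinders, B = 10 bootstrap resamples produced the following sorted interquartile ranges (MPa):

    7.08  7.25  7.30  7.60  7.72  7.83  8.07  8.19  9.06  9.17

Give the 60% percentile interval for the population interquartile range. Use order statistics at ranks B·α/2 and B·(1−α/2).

α = 0.40; lower rank = 10 × 0.200 = 2; upper rank = 10 × 0.800 = 8.
The 2nd smallest replicate is 7.25; the 8th is 8.19.

(7.25, 8.19)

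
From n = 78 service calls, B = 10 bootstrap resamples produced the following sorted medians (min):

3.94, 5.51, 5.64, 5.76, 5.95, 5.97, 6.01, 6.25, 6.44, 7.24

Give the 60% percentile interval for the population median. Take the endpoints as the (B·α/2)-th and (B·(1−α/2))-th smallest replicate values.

α = 0.40; lower rank = 10 × 0.200 = 2; upper rank = 10 × 0.800 = 8.
The 2nd smallest replicate is 5.51; the 8th is 6.25.

(5.51, 6.25)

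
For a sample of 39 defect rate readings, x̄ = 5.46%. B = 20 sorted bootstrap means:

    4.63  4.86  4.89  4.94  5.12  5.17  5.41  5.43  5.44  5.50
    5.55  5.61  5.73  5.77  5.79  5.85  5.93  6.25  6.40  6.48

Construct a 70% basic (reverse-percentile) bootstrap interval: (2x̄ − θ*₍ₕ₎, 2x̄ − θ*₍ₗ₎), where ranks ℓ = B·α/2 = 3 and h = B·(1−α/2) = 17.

Percentile endpoints at ranks 3 and 17: θ*₍3₎ = 4.89, θ*₍17₎ = 5.93.
Basic interval reflects these around x̄:
  lower = 2 × 5.46 − 5.93 = 4.99
  upper = 2 × 5.46 − 4.89 = 6.03

(4.99, 6.03)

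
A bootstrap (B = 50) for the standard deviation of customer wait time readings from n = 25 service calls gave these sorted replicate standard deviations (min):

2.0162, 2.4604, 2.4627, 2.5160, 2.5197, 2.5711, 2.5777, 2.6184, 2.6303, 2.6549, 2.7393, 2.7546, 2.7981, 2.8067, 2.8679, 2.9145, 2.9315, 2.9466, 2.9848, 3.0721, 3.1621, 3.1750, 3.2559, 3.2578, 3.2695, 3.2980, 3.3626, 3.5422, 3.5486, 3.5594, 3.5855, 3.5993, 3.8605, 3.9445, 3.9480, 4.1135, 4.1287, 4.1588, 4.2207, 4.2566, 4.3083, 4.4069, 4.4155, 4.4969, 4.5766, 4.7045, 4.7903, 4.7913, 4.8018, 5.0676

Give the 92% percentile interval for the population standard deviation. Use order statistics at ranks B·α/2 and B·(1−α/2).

(2.4604, 4.7913)

α = 0.08; lower rank = 50 × 0.040 = 2; upper rank = 50 × 0.960 = 48.
The 2nd smallest replicate is 2.4604; the 48th is 4.7913.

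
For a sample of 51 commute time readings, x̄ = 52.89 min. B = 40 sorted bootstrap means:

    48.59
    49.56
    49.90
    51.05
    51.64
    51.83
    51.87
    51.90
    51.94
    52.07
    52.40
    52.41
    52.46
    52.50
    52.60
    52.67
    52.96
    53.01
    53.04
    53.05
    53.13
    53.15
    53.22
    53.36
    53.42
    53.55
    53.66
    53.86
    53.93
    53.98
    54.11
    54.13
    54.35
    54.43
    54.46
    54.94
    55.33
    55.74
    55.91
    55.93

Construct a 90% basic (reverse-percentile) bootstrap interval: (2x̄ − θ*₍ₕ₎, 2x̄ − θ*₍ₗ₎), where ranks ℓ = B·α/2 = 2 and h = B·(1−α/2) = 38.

(50.04, 56.22)

Percentile endpoints at ranks 2 and 38: θ*₍2₎ = 49.56, θ*₍38₎ = 55.74.
Basic interval reflects these around x̄:
  lower = 2 × 52.89 − 55.74 = 50.04
  upper = 2 × 52.89 − 49.56 = 56.22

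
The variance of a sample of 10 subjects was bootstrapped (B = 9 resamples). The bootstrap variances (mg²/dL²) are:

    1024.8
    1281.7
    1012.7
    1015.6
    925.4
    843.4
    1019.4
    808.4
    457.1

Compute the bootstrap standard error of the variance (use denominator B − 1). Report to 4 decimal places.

Bootstrap SE is the standard deviation of the 9 replicate variances.
Mean of replicates: (1024.8 + 1281.7 + 1012.7 + 1015.6 + 925.4 + 843.4 + 1019.4 + 808.4 + 457.1) / 9 = 8388.50000 / 9 = 932.05556
Sum of squared deviations: (+92.74444)² + (+349.64444)² + (+80.64444)² + (+83.54444)² + (−6.65556)² + (−88.65556)² + (+87.34444)² + (−123.65556)² + (−474.95556)² = 400742.60222
Variance = 400742.60222 / 8 = 50092.82528
SE* = √50092.82528

SE* = 223.8143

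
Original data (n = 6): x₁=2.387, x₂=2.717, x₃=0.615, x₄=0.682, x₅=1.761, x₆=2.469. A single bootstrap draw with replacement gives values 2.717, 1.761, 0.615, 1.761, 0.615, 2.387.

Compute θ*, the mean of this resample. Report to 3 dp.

Mean = (2.717 + 1.761 + 0.615 + 1.761 + 0.615 + 2.387) / 6 = 9.8560 / 6 = 1.643

θ* = 1.643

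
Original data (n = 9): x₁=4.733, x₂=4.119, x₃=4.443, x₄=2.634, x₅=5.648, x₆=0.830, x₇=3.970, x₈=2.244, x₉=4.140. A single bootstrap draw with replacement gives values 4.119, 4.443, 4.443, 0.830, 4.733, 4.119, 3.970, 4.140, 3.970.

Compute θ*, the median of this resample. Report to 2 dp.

θ* = 4.12

Sorted: 0.830, 3.970, 3.970, 4.119, 4.119, 4.140, 4.443, 4.443, 4.733
Median = middle value = 4.12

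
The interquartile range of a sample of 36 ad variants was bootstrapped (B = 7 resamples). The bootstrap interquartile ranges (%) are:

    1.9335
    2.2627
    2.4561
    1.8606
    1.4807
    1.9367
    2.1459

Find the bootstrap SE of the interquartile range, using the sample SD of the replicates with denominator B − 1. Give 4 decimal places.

SE* = 0.3149

Bootstrap SE is the standard deviation of the 7 replicate interquartile ranges.
Mean of replicates: (1.9335 + 2.2627 + 2.4561 + 1.8606 + 1.4807 + 1.9367 + 2.1459) / 7 = 14.07620 / 7 = 2.01089
Sum of squared deviations: (−0.07739)² + (+0.25181)² + (+0.44521)² + (−0.15029)² + (−0.53019)² + (−0.07419)² + (+0.13501)² = 0.59503
Variance = 0.59503 / 6 = 0.09917
SE* = √0.09917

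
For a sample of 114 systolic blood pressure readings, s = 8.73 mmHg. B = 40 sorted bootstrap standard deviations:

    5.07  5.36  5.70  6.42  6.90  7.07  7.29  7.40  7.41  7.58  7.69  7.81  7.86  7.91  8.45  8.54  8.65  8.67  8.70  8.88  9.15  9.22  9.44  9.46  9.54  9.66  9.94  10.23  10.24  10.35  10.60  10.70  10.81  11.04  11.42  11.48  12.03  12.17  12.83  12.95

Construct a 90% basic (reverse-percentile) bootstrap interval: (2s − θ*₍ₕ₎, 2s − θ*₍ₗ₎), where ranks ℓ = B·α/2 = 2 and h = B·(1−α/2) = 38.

Percentile endpoints at ranks 2 and 38: θ*₍2₎ = 5.36, θ*₍38₎ = 12.17.
Basic interval reflects these around s:
  lower = 2 × 8.73 − 12.17 = 5.29
  upper = 2 × 8.73 − 5.36 = 12.10

(5.29, 12.10)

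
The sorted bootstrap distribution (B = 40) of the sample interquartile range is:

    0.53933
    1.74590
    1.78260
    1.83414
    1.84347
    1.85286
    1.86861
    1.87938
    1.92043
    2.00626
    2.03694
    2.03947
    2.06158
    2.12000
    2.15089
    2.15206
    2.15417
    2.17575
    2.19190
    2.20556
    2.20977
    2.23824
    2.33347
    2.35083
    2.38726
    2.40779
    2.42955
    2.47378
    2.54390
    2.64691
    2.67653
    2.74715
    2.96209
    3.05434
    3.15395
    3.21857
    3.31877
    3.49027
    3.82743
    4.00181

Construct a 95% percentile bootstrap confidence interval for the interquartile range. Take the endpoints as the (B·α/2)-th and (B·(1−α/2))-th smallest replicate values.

α = 0.05; lower rank = 40 × 0.025 = 1; upper rank = 40 × 0.975 = 39.
The 1st smallest replicate is 0.53933; the 39th is 3.82743.

(0.53933, 3.82743)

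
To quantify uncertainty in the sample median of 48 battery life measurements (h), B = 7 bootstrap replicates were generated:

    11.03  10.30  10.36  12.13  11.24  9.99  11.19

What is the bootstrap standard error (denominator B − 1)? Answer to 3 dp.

SE* = 0.731

Bootstrap SE is the standard deviation of the 7 replicate medians.
Mean of replicates: (11.03 + 10.30 + 10.36 + 12.13 + 11.24 + 9.99 + 11.19) / 7 = 76.2400 / 7 = 10.8914
Sum of squared deviations: (+0.1386)² + (−0.5914)² + (−0.5314)² + (+1.2386)² + (+0.3486)² + (−0.9014)² + (+0.2986)² = 3.2087
Variance = 3.2087 / 6 = 0.5348
SE* = √0.5348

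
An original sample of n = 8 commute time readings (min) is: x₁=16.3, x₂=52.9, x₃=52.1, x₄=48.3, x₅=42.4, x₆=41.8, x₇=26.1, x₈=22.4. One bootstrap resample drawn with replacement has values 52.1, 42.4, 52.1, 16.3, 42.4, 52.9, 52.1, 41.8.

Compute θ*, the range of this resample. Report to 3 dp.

θ* = 36.600

Range = 52.9 − 16.3 = 36.600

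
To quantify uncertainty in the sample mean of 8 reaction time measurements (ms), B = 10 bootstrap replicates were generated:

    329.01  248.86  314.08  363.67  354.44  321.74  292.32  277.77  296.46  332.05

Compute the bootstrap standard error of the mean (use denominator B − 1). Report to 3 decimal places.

Bootstrap SE is the standard deviation of the 10 replicate means.
Mean of replicates: (329.01 + 248.86 + 314.08 + 363.67 + 354.44 + 321.74 + 292.32 + 277.77 + 296.46 + 332.05) / 10 = 3130.4000 / 10 = 313.0400
Sum of squared deviations: (+15.9700)² + (−64.1800)² + (+1.0400)² + (+50.6300)² + (+41.4000)² + (+8.7000)² + (−20.7200)² + (−35.2700)² + (−16.5800)² + (+19.0100)² = 11037.8096
Variance = 11037.8096 / 9 = 1226.4233
SE* = √1226.4233

SE* = 35.020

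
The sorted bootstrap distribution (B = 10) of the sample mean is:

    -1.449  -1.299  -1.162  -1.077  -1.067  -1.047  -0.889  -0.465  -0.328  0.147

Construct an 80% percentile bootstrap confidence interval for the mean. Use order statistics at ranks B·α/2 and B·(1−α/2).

α = 0.20; lower rank = 10 × 0.100 = 1; upper rank = 10 × 0.900 = 9.
The 1st smallest replicate is -1.449; the 9th is -0.328.

(-1.449, -0.328)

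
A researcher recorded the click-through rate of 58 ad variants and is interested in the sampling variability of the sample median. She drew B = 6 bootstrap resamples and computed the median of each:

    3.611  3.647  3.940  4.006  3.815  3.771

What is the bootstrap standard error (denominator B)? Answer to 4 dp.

SE* = 0.1427

Bootstrap SE is the standard deviation of the 6 replicate medians.
Mean of replicates: (3.611 + 3.647 + 3.940 + 4.006 + 3.815 + 3.771) / 6 = 22.79000 / 6 = 3.79833
Sum of squared deviations: (−0.18733)² + (−0.15133)² + (+0.14167)² + (+0.20767)² + (+0.01667)² + (−0.02733)² = 0.12222
Variance = 0.12222 / 6 = 0.02037
SE* = √0.02037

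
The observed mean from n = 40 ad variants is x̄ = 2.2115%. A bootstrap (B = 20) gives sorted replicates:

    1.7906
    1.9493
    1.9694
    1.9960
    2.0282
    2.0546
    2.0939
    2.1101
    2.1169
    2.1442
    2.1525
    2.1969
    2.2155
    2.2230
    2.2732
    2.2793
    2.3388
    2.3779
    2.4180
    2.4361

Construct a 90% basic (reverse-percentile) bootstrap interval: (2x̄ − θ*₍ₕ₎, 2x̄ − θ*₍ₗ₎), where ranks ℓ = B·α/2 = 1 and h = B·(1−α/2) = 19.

Percentile endpoints at ranks 1 and 19: θ*₍1₎ = 1.7906, θ*₍19₎ = 2.4180.
Basic interval reflects these around x̄:
  lower = 2 × 2.2115 − 2.4180 = 2.0050
  upper = 2 × 2.2115 − 1.7906 = 2.6324

(2.0050, 2.6324)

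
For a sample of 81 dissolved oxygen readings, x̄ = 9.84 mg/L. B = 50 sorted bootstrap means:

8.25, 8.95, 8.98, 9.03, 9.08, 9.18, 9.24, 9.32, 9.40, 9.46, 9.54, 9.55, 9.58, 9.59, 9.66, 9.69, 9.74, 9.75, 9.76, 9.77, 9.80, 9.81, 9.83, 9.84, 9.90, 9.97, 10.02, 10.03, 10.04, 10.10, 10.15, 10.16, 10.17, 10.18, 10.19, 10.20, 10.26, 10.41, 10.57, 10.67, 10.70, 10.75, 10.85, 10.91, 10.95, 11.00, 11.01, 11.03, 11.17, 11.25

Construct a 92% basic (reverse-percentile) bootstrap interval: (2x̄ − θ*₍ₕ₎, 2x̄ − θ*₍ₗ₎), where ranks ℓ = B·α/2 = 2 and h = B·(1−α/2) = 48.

(8.65, 10.73)

Percentile endpoints at ranks 2 and 48: θ*₍2₎ = 8.95, θ*₍48₎ = 11.03.
Basic interval reflects these around x̄:
  lower = 2 × 9.84 − 11.03 = 8.65
  upper = 2 × 9.84 − 8.95 = 10.73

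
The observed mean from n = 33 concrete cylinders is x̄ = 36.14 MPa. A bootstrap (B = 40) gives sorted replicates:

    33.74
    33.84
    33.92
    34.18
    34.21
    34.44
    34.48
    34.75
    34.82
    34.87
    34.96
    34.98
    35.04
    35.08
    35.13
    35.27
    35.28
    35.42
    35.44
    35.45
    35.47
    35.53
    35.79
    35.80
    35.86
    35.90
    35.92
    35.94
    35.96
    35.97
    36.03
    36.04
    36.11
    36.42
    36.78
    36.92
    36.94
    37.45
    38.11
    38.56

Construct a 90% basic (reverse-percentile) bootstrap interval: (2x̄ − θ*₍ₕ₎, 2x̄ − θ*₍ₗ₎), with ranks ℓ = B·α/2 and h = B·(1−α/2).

Percentile endpoints at ranks 2 and 38: θ*₍2₎ = 33.84, θ*₍38₎ = 37.45.
Basic interval reflects these around x̄:
  lower = 2 × 36.14 − 37.45 = 34.83
  upper = 2 × 36.14 − 33.84 = 38.44

(34.83, 38.44)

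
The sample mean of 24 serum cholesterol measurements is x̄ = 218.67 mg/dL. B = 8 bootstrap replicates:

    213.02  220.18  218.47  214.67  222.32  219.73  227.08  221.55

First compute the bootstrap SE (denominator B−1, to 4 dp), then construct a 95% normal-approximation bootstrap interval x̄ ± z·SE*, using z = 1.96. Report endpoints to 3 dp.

Mean of replicates = 219.6275; sum of squared deviations = 136.3768; SE* = √(136.3768/7) = 4.4139
Margin = 1.96 × 4.4139 = 8.6512
Interval: 218.67 ± 8.6512

(210.019, 227.321)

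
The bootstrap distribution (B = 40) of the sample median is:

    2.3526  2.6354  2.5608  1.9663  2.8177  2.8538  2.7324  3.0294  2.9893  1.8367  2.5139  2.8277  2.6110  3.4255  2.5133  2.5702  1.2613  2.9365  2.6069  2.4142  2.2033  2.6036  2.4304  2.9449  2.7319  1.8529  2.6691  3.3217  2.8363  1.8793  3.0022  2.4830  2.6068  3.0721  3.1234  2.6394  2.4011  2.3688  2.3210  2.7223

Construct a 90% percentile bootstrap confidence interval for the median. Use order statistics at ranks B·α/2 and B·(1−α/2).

Sorted replicates: 1.2613, 1.8367, 1.8529, 1.8793, 1.9663, 2.2033, 2.3210, 2.3526, 2.3688, 2.4011, 2.4142, 2.4304, 2.4830, 2.5133, 2.5139, 2.5608, 2.5702, 2.6036, 2.6068, 2.6069, 2.6110, 2.6354, 2.6394, 2.6691, 2.7223, 2.7319, 2.7324, 2.8177, 2.8277, 2.8363, 2.8538, 2.9365, 2.9449, 2.9893, 3.0022, 3.0294, 3.0721, 3.1234, 3.3217, 3.4255
α = 0.10; lower rank = 40 × 0.050 = 2; upper rank = 40 × 0.950 = 38.
The 2nd smallest replicate is 1.8367; the 38th is 3.1234.

(1.8367, 3.1234)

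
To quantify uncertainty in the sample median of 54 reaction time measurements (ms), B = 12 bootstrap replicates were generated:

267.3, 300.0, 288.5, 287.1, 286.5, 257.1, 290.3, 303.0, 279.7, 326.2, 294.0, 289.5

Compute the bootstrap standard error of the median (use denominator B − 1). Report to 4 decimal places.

SE* = 17.3540

Bootstrap SE is the standard deviation of the 12 replicate medians.
Mean of replicates: (267.3 + 300.0 + 288.5 + 287.1 + 286.5 + 257.1 + 290.3 + 303.0 + 279.7 + 326.2 + 294.0 + 289.5) / 12 = 3469.20000 / 12 = 289.10000
Sum of squared deviations: (−21.80000)² + (+10.90000)² + (−0.60000)² + (−2.00000)² + (−2.60000)² + (−32.00000)² + (+1.20000)² + (+13.90000)² + (−9.40000)² + (+37.10000)² + (+4.90000)² + (+0.40000)² = 3312.76000
Variance = 3312.76000 / 11 = 301.16000
SE* = √301.16000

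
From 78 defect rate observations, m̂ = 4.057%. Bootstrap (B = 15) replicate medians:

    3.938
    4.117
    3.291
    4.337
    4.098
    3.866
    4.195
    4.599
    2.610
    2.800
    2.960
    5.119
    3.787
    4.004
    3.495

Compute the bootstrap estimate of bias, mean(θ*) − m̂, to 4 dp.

mean(θ*) = (3.938 + 4.117 + 3.291 + 4.337 + 4.098 + 3.866 + 4.195 + 4.599 + 2.610 + 2.800 + 2.960 + 5.119 + 3.787 + 4.004 + 3.495) / 15 = 3.81440
bias = 3.81440 − 4.057

bias = −0.2426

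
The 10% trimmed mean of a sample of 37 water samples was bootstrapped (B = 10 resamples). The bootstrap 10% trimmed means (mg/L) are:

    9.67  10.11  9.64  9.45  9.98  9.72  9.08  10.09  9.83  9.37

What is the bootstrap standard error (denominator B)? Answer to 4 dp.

SE* = 0.3124

Bootstrap SE is the standard deviation of the 10 replicate 10% trimmed means.
Mean of replicates: (9.67 + 10.11 + 9.64 + 9.45 + 9.98 + 9.72 + 9.08 + 10.09 + 9.83 + 9.37) / 10 = 96.94000 / 10 = 9.69400
Sum of squared deviations: (−0.02400)² + (+0.41600)² + (−0.05400)² + (−0.24400)² + (+0.28600)² + (+0.02600)² + (−0.61400)² + (+0.39600)² + (+0.13600)² + (−0.32400)² = 0.97584
Variance = 0.97584 / 10 = 0.09758
SE* = √0.09758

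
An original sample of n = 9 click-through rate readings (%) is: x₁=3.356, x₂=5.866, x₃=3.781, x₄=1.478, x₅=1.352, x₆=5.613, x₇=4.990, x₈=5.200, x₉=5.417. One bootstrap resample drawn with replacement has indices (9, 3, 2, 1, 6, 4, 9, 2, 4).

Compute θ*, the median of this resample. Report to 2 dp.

θ* = 5.42

Resample values: 5.417, 3.781, 5.866, 3.356, 5.613, 1.478, 5.417, 5.866, 1.478.
Sorted: 1.478, 1.478, 3.356, 3.781, 5.417, 5.417, 5.613, 5.866, 5.866
Median = middle value = 5.42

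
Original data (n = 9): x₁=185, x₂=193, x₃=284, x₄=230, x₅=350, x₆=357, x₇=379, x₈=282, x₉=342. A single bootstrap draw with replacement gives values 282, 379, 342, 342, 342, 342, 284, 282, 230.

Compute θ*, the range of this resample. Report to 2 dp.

Range = 379 − 230 = 149.00

θ* = 149.00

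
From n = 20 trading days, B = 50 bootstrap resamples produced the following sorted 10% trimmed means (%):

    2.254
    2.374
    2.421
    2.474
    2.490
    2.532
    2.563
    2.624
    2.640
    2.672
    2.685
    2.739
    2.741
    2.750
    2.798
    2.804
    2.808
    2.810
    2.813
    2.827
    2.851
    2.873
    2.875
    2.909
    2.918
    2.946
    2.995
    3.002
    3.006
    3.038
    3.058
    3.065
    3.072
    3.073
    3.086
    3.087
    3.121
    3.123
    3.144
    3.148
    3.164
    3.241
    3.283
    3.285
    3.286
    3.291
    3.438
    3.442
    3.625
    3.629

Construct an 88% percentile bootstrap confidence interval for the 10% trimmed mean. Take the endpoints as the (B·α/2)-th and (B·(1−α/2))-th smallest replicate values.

(2.421, 3.438)

α = 0.12; lower rank = 50 × 0.060 = 3; upper rank = 50 × 0.940 = 47.
The 3rd smallest replicate is 2.421; the 47th is 3.438.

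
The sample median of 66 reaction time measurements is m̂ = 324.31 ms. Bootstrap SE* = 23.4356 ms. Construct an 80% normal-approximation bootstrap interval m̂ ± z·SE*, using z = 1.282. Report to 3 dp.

Margin = 1.282 × 23.4356 = 30.0444
Interval: 324.31 ± 30.0444

(294.266, 354.354)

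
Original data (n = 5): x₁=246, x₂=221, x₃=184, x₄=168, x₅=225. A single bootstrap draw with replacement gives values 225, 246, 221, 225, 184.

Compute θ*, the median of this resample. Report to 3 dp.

θ* = 225.000

Sorted: 184, 221, 225, 225, 246
Median = middle value = 225.000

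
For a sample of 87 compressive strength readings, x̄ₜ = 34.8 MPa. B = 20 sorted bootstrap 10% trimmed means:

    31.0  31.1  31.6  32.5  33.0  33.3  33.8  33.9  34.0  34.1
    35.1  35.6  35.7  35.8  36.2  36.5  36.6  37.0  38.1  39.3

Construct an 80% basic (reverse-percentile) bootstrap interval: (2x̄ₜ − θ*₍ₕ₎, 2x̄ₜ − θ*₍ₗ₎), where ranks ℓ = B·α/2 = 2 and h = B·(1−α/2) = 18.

Percentile endpoints at ranks 2 and 18: θ*₍2₎ = 31.1, θ*₍18₎ = 37.0.
Basic interval reflects these around x̄ₜ:
  lower = 2 × 34.8 − 37.0 = 32.6
  upper = 2 × 34.8 − 31.1 = 38.5

(32.6, 38.5)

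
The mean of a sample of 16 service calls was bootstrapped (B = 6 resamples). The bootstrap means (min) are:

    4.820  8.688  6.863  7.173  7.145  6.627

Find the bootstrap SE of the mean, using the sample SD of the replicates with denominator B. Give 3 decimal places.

Bootstrap SE is the standard deviation of the 6 replicate means.
Mean of replicates: (4.820 + 8.688 + 6.863 + 7.173 + 7.145 + 6.627) / 6 = 41.3160 / 6 = 6.8860
Sum of squared deviations: (−2.0660)² + (+1.8020)² + (−0.0230)² + (+0.2870)² + (+0.2590)² + (−0.2590)² = 7.7326
Variance = 7.7326 / 6 = 1.2888
SE* = √1.2888

SE* = 1.135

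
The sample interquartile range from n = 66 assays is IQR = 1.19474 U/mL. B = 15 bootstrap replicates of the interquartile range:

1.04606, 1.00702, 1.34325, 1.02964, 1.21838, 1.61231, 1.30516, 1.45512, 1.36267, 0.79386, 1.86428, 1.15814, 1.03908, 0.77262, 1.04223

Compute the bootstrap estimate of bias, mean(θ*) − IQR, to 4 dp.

bias = +0.0086

mean(θ*) = (1.04606 + 1.00702 + 1.34325 + 1.02964 + 1.21838 + 1.61231 + 1.30516 + 1.45512 + 1.36267 + 0.79386 + 1.86428 + 1.15814 + 1.03908 + 0.77262 + 1.04223) / 15 = 1.20332
bias = 1.20332 − 1.19474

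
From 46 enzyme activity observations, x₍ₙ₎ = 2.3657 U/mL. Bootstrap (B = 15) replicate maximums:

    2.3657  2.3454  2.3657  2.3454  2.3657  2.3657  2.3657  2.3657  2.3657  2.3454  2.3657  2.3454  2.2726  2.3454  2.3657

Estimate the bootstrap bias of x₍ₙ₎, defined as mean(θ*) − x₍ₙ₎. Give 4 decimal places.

mean(θ*) = (2.3657 + 2.3454 + 2.3657 + 2.3454 + 2.3657 + 2.3657 + 2.3657 + 2.3657 + 2.3657 + 2.3454 + 2.3657 + 2.3454 + 2.2726 + 2.3454 + 2.3657) / 15 = 2.35273
bias = 2.35273 − 2.3657

bias = −0.0130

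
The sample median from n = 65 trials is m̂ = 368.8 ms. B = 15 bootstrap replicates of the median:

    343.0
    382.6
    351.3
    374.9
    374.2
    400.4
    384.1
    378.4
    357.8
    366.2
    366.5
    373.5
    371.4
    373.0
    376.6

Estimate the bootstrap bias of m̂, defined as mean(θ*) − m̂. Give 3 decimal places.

mean(θ*) = (343.0 + 382.6 + 351.3 + 374.9 + 374.2 + 400.4 + 384.1 + 378.4 + 357.8 + 366.2 + 366.5 + 373.5 + 371.4 + 373.0 + 376.6) / 15 = 371.5933
bias = 371.5933 − 368.8

bias = +2.793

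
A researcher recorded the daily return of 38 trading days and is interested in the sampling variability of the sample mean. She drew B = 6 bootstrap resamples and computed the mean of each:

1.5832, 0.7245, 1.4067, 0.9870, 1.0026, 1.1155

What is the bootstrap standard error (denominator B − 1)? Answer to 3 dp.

Bootstrap SE is the standard deviation of the 6 replicate means.
Mean of replicates: (1.5832 + 0.7245 + 1.4067 + 0.9870 + 1.0026 + 1.1155) / 6 = 6.81950 / 6 = 1.13658
Sum of squared deviations: (+0.44662)² + (−0.41208)² + (+0.27012)² + (−0.14958)² + (−0.13398)² + (−0.02108)² = 0.48301
Variance = 0.48301 / 5 = 0.09660
SE* = √0.09660

SE* = 0.311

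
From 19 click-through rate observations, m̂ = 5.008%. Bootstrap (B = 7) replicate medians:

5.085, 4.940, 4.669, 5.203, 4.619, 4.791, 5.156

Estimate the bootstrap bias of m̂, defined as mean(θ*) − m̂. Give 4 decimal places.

mean(θ*) = (5.085 + 4.940 + 4.669 + 5.203 + 4.619 + 4.791 + 5.156) / 7 = 4.92329
bias = 4.92329 − 5.008

bias = −0.0847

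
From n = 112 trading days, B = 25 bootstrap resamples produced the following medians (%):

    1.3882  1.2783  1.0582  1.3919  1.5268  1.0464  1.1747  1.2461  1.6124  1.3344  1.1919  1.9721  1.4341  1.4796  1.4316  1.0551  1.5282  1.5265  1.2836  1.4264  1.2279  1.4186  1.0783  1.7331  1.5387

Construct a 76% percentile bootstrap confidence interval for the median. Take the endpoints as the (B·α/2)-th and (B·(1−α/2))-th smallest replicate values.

(1.0582, 1.5387)

Sorted replicates: 1.0464, 1.0551, 1.0582, 1.0783, 1.1747, 1.1919, 1.2279, 1.2461, 1.2783, 1.2836, 1.3344, 1.3882, 1.3919, 1.4186, 1.4264, 1.4316, 1.4341, 1.4796, 1.5265, 1.5268, 1.5282, 1.5387, 1.6124, 1.7331, 1.9721
α = 0.24; lower rank = 25 × 0.120 = 3; upper rank = 25 × 0.880 = 22.
The 3rd smallest replicate is 1.0582; the 22nd is 1.5387.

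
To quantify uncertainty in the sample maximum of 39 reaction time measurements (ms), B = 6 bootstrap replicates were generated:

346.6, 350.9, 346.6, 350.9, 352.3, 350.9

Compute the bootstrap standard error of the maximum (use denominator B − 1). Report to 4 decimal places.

Bootstrap SE is the standard deviation of the 6 replicate maximums.
Mean of replicates: (346.6 + 350.9 + 346.6 + 350.9 + 352.3 + 350.9) / 6 = 2098.20000 / 6 = 349.70000
Sum of squared deviations: (−3.10000)² + (+1.20000)² + (−3.10000)² + (+1.20000)² + (+2.60000)² + (+1.20000)² = 30.30000
Variance = 30.30000 / 5 = 6.06000
SE* = √6.06000

SE* = 2.4617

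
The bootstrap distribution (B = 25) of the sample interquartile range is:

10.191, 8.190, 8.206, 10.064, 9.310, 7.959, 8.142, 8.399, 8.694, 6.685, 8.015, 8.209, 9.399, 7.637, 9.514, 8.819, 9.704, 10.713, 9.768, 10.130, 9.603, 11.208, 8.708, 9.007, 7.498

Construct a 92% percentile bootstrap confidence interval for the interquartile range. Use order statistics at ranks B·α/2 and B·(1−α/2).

(6.685, 10.713)

Sorted replicates: 6.685, 7.498, 7.637, 7.959, 8.015, 8.142, 8.190, 8.206, 8.209, 8.399, 8.694, 8.708, 8.819, 9.007, 9.310, 9.399, 9.514, 9.603, 9.704, 9.768, 10.064, 10.130, 10.191, 10.713, 11.208
α = 0.08; lower rank = 25 × 0.040 = 1; upper rank = 25 × 0.960 = 24.
The 1st smallest replicate is 6.685; the 24th is 10.713.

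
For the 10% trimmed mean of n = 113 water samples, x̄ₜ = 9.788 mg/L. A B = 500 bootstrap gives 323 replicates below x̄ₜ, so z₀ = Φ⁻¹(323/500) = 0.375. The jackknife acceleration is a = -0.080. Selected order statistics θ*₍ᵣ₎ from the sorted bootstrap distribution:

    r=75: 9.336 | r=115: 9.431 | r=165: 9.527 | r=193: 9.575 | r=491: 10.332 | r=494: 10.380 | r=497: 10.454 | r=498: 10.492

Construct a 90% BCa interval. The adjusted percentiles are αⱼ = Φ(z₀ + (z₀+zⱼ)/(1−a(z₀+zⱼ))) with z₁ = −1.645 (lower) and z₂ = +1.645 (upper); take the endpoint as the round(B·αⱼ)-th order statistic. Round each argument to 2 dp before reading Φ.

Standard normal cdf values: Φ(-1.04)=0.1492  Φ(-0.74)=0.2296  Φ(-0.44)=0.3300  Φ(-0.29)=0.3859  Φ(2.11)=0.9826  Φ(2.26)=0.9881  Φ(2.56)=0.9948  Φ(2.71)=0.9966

(9.336, 10.332)

Lower: z₀ + z₁ = 0.375 + (-1.645) = -1.270; 1 − a(z₀+z₁) = 1 − (-0.080)(-1.270) = 0.8984; argument = 0.375 + (-1.270)/0.8984 = -1.0386 → -1.04.
α₁ = Φ(-1.04) = 0.1492; rank = round(500 × 0.1492) = 75; θ*₍75₎ = 9.336.
Upper: z₀ + z₂ = 2.020; 1 − a(z₀+z₂) = 1.1616; argument = 2.1140 → 2.11; α₂ = 0.9826; rank = 491; θ*₍491₎ = 10.332.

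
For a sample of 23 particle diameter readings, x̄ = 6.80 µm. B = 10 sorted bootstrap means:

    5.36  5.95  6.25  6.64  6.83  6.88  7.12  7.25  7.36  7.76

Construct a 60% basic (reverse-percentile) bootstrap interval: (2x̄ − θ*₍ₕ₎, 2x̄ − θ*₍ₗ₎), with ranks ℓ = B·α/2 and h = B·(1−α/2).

(6.35, 7.65)

Percentile endpoints at ranks 2 and 8: θ*₍2₎ = 5.95, θ*₍8₎ = 7.25.
Basic interval reflects these around x̄:
  lower = 2 × 6.80 − 7.25 = 6.35
  upper = 2 × 6.80 − 5.95 = 7.65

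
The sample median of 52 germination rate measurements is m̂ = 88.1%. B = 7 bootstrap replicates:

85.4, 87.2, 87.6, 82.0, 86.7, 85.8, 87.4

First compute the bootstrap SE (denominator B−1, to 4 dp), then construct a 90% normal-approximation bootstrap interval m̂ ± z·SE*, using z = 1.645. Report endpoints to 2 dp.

(84.89, 91.31)

Mean of replicates = 86.0143; sum of squared deviations = 22.8486; SE* = √(22.8486/6) = 1.9514
Margin = 1.645 × 1.9514 = 3.210
Interval: 88.1 ± 3.210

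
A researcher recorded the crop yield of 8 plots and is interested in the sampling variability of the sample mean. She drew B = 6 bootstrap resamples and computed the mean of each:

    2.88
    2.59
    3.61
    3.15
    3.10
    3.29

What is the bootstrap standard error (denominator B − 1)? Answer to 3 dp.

Bootstrap SE is the standard deviation of the 6 replicate means.
Mean of replicates: (2.88 + 2.59 + 3.61 + 3.15 + 3.10 + 3.29) / 6 = 18.6200 / 6 = 3.1033
Sum of squared deviations: (−0.2233)² + (−0.5133)² + (+0.5067)² + (+0.0467)² + (−0.0033)² + (+0.1867)² = 0.6071
Variance = 0.6071 / 5 = 0.1214
SE* = √0.1214

SE* = 0.348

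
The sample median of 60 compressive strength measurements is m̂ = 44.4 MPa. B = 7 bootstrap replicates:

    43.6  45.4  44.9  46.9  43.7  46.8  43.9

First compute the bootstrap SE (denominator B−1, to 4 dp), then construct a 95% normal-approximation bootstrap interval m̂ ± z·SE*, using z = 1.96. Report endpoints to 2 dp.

(41.64, 47.16)

Mean of replicates = 45.0286; sum of squared deviations = 11.8743; SE* = √(11.8743/6) = 1.4068
Margin = 1.96 × 1.4068 = 2.757
Interval: 44.4 ± 2.757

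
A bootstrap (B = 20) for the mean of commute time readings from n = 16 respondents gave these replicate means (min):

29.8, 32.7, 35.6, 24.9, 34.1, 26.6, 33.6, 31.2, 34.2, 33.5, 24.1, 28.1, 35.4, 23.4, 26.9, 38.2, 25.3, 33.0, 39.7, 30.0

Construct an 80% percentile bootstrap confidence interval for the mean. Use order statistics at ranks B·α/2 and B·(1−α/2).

Sorted replicates: 23.4, 24.1, 24.9, 25.3, 26.6, 26.9, 28.1, 29.8, 30.0, 31.2, 32.7, 33.0, 33.5, 33.6, 34.1, 34.2, 35.4, 35.6, 38.2, 39.7
α = 0.20; lower rank = 20 × 0.100 = 2; upper rank = 20 × 0.900 = 18.
The 2nd smallest replicate is 24.1; the 18th is 35.6.

(24.1, 35.6)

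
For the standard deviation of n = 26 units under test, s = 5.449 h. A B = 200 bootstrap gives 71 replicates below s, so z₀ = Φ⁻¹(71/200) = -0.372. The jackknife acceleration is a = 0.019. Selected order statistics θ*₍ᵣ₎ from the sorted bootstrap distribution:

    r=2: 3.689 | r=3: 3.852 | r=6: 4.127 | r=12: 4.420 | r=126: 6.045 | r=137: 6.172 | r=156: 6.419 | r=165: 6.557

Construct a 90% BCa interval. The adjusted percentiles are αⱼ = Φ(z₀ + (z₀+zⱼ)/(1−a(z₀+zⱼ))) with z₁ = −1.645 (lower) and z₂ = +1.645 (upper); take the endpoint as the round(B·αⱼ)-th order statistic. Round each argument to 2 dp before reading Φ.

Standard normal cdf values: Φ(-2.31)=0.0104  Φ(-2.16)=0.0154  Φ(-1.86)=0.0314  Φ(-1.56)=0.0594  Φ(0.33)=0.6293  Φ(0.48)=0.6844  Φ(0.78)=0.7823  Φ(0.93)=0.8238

Lower: z₀ + z₁ = -0.372 + (-1.645) = -2.017; 1 − a(z₀+z₁) = 1 − (0.019)(-2.017) = 1.0383; argument = -0.372 + (-2.017)/1.0383 = -2.3146 → -2.31.
α₁ = Φ(-2.31) = 0.0104; rank = round(200 × 0.0104) = 2; θ*₍2₎ = 3.689.
Upper: z₀ + z₂ = 1.273; 1 − a(z₀+z₂) = 0.9758; argument = 0.9326 → 0.93; α₂ = 0.8238; rank = 165; θ*₍165₎ = 6.557.

(3.689, 6.557)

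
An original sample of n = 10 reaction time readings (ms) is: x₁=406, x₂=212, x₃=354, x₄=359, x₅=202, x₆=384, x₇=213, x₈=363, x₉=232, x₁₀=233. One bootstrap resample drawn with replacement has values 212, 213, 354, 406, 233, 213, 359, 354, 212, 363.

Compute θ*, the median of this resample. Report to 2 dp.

Sorted: 212, 212, 213, 213, 233, 354, 354, 359, 363, 406
Median = average of the two middle values = 293.50

θ* = 293.50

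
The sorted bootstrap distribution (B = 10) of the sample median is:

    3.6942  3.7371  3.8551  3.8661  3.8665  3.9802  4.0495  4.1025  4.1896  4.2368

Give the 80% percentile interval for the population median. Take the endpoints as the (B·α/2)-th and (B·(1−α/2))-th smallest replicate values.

(3.6942, 4.1896)

α = 0.20; lower rank = 10 × 0.100 = 1; upper rank = 10 × 0.900 = 9.
The 1st smallest replicate is 3.6942; the 9th is 4.1896.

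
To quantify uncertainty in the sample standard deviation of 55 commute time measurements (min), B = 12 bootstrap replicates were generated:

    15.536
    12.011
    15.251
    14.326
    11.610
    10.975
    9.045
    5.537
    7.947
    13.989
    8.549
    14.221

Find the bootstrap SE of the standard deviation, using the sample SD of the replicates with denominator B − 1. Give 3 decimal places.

Bootstrap SE is the standard deviation of the 12 replicate standard deviations.
Mean of replicates: (15.536 + 12.011 + 15.251 + 14.326 + 11.610 + 10.975 + 9.045 + 5.537 + 7.947 + 13.989 + 8.549 + 14.221) / 12 = 138.9970 / 12 = 11.5831
Sum of squared deviations: (+3.9529)² + (+0.4279)² + (+3.6679)² + (+2.7429)² + (+0.0269)² + (−0.6081)² + (−2.5381)² + (−6.0461)² + (−3.6361)² + (+2.4059)² + (−3.0341)² + (+2.6379)² = 115.3272
Variance = 115.3272 / 11 = 10.4843
SE* = √10.4843

SE* = 3.238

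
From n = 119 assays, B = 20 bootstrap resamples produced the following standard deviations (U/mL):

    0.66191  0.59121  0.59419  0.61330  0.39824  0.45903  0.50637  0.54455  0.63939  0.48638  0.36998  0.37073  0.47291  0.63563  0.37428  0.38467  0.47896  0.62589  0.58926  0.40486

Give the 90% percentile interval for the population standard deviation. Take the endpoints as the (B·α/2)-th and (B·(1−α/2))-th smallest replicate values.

(0.36998, 0.63939)

Sorted replicates: 0.36998, 0.37073, 0.37428, 0.38467, 0.39824, 0.40486, 0.45903, 0.47291, 0.47896, 0.48638, 0.50637, 0.54455, 0.58926, 0.59121, 0.59419, 0.61330, 0.62589, 0.63563, 0.63939, 0.66191
α = 0.10; lower rank = 20 × 0.050 = 1; upper rank = 20 × 0.950 = 19.
The 1st smallest replicate is 0.36998; the 19th is 0.63939.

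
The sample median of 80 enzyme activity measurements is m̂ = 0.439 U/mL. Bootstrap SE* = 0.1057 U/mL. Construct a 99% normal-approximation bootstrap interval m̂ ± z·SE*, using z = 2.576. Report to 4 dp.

(0.1667, 0.7113)

Margin = 2.576 × 0.1057 = 0.27228
Interval: 0.439 ± 0.27228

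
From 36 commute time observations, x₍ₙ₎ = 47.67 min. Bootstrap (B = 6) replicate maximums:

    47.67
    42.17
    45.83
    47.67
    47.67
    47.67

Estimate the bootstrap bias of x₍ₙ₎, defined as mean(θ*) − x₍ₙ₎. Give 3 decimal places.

bias = −1.223

mean(θ*) = (47.67 + 42.17 + 45.83 + 47.67 + 47.67 + 47.67) / 6 = 46.4467
bias = 46.4467 − 47.67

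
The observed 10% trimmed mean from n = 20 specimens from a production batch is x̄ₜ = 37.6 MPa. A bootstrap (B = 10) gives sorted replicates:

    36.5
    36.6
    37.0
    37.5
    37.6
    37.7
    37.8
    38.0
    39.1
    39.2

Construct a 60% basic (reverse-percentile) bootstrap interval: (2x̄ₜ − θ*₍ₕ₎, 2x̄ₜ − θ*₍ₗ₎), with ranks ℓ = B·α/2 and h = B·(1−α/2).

(37.2, 38.6)

Percentile endpoints at ranks 2 and 8: θ*₍2₎ = 36.6, θ*₍8₎ = 38.0.
Basic interval reflects these around x̄ₜ:
  lower = 2 × 37.6 − 38.0 = 37.2
  upper = 2 × 37.6 − 36.6 = 38.6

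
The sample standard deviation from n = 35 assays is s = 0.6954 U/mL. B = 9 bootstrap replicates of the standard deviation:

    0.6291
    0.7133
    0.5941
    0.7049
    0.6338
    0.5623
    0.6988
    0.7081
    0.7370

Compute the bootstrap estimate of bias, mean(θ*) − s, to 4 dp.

mean(θ*) = (0.6291 + 0.7133 + 0.5941 + 0.7049 + 0.6338 + 0.5623 + 0.6988 + 0.7081 + 0.7370) / 9 = 0.66460
bias = 0.66460 − 0.6954

bias = −0.0308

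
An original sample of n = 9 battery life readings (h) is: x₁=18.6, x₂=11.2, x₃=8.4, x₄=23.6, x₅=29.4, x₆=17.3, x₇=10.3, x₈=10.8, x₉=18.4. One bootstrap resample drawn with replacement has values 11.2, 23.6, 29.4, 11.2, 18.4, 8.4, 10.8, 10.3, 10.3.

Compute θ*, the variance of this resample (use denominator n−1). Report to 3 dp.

Mean = 14.8444; sum of squared deviations = 426.9222
s² = 426.9222 / 8 = 53.3653

θ* = 53.365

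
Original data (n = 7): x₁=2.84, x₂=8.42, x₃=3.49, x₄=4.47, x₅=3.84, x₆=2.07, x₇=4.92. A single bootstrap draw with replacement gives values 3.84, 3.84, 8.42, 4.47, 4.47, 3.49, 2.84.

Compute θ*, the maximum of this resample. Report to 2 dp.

θ* = 8.42

Maximum = 8.42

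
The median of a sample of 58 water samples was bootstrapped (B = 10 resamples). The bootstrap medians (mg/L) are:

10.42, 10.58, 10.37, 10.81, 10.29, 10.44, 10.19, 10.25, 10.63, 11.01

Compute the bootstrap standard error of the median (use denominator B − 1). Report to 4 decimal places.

SE* = 0.2601

Bootstrap SE is the standard deviation of the 10 replicate medians.
Mean of replicates: (10.42 + 10.58 + 10.37 + 10.81 + 10.29 + 10.44 + 10.19 + 10.25 + 10.63 + 11.01) / 10 = 104.990000 / 10 = 10.499000
Sum of squared deviations: (−0.079000)² + (+0.081000)² + (−0.129000)² + (+0.311000)² + (−0.209000)² + (−0.059000)² + (−0.309000)² + (−0.249000)² + (+0.131000)² + (+0.511000)² = 0.609090
Variance = 0.609090 / 9 = 0.067677
SE* = √0.067677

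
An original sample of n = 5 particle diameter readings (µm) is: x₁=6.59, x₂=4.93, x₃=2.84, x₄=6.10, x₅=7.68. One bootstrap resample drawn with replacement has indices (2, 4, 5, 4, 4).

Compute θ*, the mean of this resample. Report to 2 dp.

θ* = 6.18

Resample values: 4.93, 6.10, 7.68, 6.10, 6.10.
Mean = (4.93 + 6.10 + 7.68 + 6.10 + 6.10) / 5 = 30.910 / 5 = 6.18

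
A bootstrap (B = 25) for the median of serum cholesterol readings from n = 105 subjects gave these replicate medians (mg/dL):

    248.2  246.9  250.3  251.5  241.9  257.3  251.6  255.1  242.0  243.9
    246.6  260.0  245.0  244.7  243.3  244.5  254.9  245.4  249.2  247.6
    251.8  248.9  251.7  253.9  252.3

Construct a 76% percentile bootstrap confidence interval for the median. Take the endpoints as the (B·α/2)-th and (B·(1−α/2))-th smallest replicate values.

Sorted replicates: 241.9, 242.0, 243.3, 243.9, 244.5, 244.7, 245.0, 245.4, 246.6, 246.9, 247.6, 248.2, 248.9, 249.2, 250.3, 251.5, 251.6, 251.7, 251.8, 252.3, 253.9, 254.9, 255.1, 257.3, 260.0
α = 0.24; lower rank = 25 × 0.120 = 3; upper rank = 25 × 0.880 = 22.
The 3rd smallest replicate is 243.3; the 22nd is 254.9.

(243.3, 254.9)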